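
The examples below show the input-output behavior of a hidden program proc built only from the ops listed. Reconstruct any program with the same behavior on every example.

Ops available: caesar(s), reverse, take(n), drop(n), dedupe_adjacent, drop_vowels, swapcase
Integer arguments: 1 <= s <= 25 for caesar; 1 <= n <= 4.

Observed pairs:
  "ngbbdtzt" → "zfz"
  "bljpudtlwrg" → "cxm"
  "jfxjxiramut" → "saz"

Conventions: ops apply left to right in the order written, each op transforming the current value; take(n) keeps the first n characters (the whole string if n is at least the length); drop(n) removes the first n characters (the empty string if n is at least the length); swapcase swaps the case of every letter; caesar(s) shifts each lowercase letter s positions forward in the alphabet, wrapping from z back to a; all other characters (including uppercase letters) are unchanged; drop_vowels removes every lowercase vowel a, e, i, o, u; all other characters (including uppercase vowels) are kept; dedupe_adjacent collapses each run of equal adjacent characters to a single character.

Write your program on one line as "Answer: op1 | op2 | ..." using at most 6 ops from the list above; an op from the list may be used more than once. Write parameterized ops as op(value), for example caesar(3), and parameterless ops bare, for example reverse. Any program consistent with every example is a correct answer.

dedupe_adjacent | reverse | take(3) | reverse | caesar(6)

Check, running the answer program on each example:
  "ngbbdtzt" -> "ngbdtzt" -> "tztdbgn" -> "tzt" -> "tzt" -> "zfz"
  "bljpudtlwrg" -> "bljpudtlwrg" -> "grwltdupjlb" -> "grw" -> "wrg" -> "cxm"
  "jfxjxiramut" -> "jfxjxiramut" -> "tumarixjxfj" -> "tum" -> "mut" -> "saz"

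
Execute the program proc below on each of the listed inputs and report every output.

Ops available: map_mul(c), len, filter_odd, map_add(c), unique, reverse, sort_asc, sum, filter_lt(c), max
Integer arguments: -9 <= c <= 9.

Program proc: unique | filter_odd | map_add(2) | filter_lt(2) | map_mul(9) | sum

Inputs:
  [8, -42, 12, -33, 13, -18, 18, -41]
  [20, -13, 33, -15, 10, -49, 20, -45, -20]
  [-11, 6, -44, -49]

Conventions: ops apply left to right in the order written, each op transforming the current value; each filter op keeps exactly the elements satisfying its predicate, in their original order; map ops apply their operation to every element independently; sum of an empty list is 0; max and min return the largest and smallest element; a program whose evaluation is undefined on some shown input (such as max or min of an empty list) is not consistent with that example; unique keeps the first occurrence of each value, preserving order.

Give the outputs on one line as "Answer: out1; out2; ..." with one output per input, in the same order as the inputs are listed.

-630; -1026; -504

Execution, op by op:
  [8, -42, 12, -33, 13, -18, 18, -41] -> [8, -42, 12, -33, 13, -18, 18, -41] -> [-33, 13, -41] -> [-31, 15, -39] -> [-31, -39] -> [-279, -351] -> -630
  [20, -13, 33, -15, 10, -49, 20, -45, -20] -> [20, -13, 33, -15, 10, -49, -45, -20] -> [-13, 33, -15, -49, -45] -> [-11, 35, -13, -47, -43] -> [-11, -13, -47, -43] -> [-99, -117, -423, -387] -> -1026
  [-11, 6, -44, -49] -> [-11, 6, -44, -49] -> [-11, -49] -> [-9, -47] -> [-9, -47] -> [-81, -423] -> -504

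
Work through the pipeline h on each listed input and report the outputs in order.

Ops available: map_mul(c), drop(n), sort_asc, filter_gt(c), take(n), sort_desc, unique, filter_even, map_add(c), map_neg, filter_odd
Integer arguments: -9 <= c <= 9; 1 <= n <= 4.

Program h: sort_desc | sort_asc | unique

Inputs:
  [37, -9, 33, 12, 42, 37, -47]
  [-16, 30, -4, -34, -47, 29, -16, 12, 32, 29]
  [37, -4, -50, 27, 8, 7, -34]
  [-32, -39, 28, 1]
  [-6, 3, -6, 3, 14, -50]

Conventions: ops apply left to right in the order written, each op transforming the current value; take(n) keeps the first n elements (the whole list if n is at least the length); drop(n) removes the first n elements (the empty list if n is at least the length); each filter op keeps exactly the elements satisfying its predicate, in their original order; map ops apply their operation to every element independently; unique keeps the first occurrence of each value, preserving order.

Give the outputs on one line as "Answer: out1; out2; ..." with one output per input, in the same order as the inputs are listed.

[-47, -9, 12, 33, 37, 42]; [-47, -34, -16, -4, 12, 29, 30, 32]; [-50, -34, -4, 7, 8, 27, 37]; [-39, -32, 1, 28]; [-50, -6, 3, 14]

Execution, op by op:
  [37, -9, 33, 12, 42, 37, -47] -> [42, 37, 37, 33, 12, -9, -47] -> [-47, -9, 12, 33, 37, 37, 42] -> [-47, -9, 12, 33, 37, 42]
  [-16, 30, -4, -34, -47, 29, -16, 12, 32, 29] -> [32, 30, 29, 29, 12, -4, -16, -16, -34, -47] -> [-47, -34, -16, -16, -4, 12, 29, 29, 30, 32] -> [-47, -34, -16, -4, 12, 29, 30, 32]
  [37, -4, -50, 27, 8, 7, -34] -> [37, 27, 8, 7, -4, -34, -50] -> [-50, -34, -4, 7, 8, 27, 37] -> [-50, -34, -4, 7, 8, 27, 37]
  [-32, -39, 28, 1] -> [28, 1, -32, -39] -> [-39, -32, 1, 28] -> [-39, -32, 1, 28]
  [-6, 3, -6, 3, 14, -50] -> [14, 3, 3, -6, -6, -50] -> [-50, -6, -6, 3, 3, 14] -> [-50, -6, 3, 14]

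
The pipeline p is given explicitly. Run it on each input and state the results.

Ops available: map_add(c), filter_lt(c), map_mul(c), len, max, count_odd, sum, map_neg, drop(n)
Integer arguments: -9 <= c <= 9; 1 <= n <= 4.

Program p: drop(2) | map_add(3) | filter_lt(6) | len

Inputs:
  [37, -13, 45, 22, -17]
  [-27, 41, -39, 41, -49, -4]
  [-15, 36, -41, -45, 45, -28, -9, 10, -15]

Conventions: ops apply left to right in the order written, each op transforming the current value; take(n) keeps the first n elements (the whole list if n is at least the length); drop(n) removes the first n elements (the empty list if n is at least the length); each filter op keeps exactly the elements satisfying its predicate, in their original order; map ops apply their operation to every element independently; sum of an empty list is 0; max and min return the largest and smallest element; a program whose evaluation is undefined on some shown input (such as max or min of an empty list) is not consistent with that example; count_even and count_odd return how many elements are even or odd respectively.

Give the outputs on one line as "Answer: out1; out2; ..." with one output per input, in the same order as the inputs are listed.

Execution, op by op:
  [37, -13, 45, 22, -17] -> [45, 22, -17] -> [48, 25, -14] -> [-14] -> 1
  [-27, 41, -39, 41, -49, -4] -> [-39, 41, -49, -4] -> [-36, 44, -46, -1] -> [-36, -46, -1] -> 3
  [-15, 36, -41, -45, 45, -28, -9, 10, -15] -> [-41, -45, 45, -28, -9, 10, -15] -> [-38, -42, 48, -25, -6, 13, -12] -> [-38, -42, -25, -6, -12] -> 5

1; 3; 5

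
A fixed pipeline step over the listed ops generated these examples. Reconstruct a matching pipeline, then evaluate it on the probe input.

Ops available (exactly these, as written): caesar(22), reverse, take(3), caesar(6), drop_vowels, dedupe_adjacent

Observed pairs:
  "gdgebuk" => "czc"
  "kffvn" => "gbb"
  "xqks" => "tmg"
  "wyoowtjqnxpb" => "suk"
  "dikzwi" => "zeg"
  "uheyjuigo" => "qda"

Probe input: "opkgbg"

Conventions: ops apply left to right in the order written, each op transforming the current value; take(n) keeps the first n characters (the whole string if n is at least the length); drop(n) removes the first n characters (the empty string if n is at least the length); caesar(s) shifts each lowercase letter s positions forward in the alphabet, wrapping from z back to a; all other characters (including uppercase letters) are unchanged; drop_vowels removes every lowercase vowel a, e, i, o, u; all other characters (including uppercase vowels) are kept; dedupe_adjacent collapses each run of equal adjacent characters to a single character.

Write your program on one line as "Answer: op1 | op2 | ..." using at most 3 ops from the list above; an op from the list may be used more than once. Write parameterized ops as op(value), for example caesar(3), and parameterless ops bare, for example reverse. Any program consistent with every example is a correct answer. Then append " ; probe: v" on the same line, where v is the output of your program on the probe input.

take(3) | caesar(22) ; probe: "klg"

Check, running the answer program on each example:
  "gdgebuk" -> "gdg" -> "czc"
  "kffvn" -> "kff" -> "gbb"
  "xqks" -> "xqk" -> "tmg"
  "wyoowtjqnxpb" -> "wyo" -> "suk"
  "dikzwi" -> "dik" -> "zeg"
  "uheyjuigo" -> "uhe" -> "qda"
  probe: "opkgbg" -> "opk" -> "klg"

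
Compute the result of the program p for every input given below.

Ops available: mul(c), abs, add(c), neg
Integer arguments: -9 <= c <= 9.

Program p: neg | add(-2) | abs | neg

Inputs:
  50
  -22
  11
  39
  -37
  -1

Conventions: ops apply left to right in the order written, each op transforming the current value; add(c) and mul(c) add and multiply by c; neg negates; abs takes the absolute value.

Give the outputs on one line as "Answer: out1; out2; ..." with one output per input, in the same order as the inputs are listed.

Execution, op by op:
  50 -> -50 -> -52 -> 52 -> -52
  -22 -> 22 -> 20 -> 20 -> -20
  11 -> -11 -> -13 -> 13 -> -13
  39 -> -39 -> -41 -> 41 -> -41
  -37 -> 37 -> 35 -> 35 -> -35
  -1 -> 1 -> -1 -> 1 -> -1

-52; -20; -13; -41; -35; -1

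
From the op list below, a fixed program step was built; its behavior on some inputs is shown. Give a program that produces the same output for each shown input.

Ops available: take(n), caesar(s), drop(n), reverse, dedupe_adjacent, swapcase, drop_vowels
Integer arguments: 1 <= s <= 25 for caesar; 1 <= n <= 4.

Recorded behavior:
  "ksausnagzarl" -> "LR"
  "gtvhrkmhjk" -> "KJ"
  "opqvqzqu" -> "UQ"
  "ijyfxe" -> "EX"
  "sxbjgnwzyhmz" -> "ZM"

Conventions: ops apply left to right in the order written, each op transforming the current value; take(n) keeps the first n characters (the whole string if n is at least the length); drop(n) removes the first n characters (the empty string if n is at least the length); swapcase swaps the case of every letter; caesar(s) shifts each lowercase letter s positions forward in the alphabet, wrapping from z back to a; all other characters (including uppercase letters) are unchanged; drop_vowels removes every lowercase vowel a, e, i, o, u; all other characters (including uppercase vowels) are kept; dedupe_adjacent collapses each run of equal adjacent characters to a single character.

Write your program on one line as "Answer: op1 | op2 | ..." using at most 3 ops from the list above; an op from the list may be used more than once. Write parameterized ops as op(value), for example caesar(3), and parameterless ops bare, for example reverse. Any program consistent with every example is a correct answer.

reverse | swapcase | take(2)

Check, running the answer program on each example:
  "ksausnagzarl" -> "lrazgansuask" -> "LRAZGANSUASK" -> "LR"
  "gtvhrkmhjk" -> "kjhmkrhvtg" -> "KJHMKRHVTG" -> "KJ"
  "opqvqzqu" -> "uqzqvqpo" -> "UQZQVQPO" -> "UQ"
  "ijyfxe" -> "exfyji" -> "EXFYJI" -> "EX"
  "sxbjgnwzyhmz" -> "zmhyzwngjbxs" -> "ZMHYZWNGJBXS" -> "ZM"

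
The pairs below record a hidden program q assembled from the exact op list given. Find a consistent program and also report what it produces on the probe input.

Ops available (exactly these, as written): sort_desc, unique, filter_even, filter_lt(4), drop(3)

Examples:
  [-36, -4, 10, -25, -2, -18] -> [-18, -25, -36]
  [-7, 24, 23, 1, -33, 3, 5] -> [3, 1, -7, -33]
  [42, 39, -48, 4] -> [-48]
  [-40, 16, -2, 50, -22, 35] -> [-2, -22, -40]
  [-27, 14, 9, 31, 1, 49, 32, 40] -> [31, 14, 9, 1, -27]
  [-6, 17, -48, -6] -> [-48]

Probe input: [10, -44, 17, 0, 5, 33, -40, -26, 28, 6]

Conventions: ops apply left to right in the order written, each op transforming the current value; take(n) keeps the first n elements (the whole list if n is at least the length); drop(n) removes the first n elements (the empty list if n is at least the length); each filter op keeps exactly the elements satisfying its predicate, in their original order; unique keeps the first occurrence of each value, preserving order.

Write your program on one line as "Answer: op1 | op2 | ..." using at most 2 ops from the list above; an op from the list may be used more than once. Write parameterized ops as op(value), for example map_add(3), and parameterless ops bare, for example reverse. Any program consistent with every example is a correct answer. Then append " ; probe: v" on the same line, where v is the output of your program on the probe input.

sort_desc | drop(3) ; probe: [10, 6, 5, 0, -26, -40, -44]

Check, running the answer program on each example:
  [-36, -4, 10, -25, -2, -18] -> [10, -2, -4, -18, -25, -36] -> [-18, -25, -36]
  [-7, 24, 23, 1, -33, 3, 5] -> [24, 23, 5, 3, 1, -7, -33] -> [3, 1, -7, -33]
  [42, 39, -48, 4] -> [42, 39, 4, -48] -> [-48]
  [-40, 16, -2, 50, -22, 35] -> [50, 35, 16, -2, -22, -40] -> [-2, -22, -40]
  [-27, 14, 9, 31, 1, 49, 32, 40] -> [49, 40, 32, 31, 14, 9, 1, -27] -> [31, 14, 9, 1, -27]
  [-6, 17, -48, -6] -> [17, -6, -6, -48] -> [-48]
  probe: [10, -44, 17, 0, 5, 33, -40, -26, 28, 6] -> [33, 28, 17, 10, 6, 5, 0, -26, -40, -44] -> [10, 6, 5, 0, -26, -40, -44]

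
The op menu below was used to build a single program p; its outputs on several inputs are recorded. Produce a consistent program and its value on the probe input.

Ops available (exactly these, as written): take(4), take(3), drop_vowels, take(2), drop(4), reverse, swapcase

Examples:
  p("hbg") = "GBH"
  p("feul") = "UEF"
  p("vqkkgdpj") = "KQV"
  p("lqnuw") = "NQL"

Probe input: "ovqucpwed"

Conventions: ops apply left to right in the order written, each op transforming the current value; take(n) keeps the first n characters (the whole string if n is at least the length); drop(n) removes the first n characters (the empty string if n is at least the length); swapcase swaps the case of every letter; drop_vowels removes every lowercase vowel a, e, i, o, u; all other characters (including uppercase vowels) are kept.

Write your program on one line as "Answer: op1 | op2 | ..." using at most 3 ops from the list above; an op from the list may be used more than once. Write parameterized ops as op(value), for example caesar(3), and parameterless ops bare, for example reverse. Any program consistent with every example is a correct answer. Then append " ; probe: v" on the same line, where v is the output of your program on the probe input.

take(3) | reverse | swapcase ; probe: "QVO"

Check, running the answer program on each example:
  "hbg" -> "hbg" -> "gbh" -> "GBH"
  "feul" -> "feu" -> "uef" -> "UEF"
  "vqkkgdpj" -> "vqk" -> "kqv" -> "KQV"
  "lqnuw" -> "lqn" -> "nql" -> "NQL"
  probe: "ovqucpwed" -> "ovq" -> "qvo" -> "QVO"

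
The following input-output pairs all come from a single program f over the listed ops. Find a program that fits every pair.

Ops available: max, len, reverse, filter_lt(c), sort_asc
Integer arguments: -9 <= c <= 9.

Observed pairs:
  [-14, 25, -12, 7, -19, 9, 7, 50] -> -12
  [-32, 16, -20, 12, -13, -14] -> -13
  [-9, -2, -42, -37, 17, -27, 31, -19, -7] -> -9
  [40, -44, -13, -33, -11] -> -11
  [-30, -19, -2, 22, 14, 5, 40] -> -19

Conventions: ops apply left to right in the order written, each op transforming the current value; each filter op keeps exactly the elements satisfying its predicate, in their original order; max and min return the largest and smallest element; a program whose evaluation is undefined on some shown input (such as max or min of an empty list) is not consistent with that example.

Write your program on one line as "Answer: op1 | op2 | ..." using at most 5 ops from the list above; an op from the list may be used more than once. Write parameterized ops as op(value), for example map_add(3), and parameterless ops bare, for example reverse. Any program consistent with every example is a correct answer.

reverse | filter_lt(-7) | sort_asc | max

Check, running the answer program on each example:
  [-14, 25, -12, 7, -19, 9, 7, 50] -> [50, 7, 9, -19, 7, -12, 25, -14] -> [-19, -12, -14] -> [-19, -14, -12] -> -12
  [-32, 16, -20, 12, -13, -14] -> [-14, -13, 12, -20, 16, -32] -> [-14, -13, -20, -32] -> [-32, -20, -14, -13] -> -13
  [-9, -2, -42, -37, 17, -27, 31, -19, -7] -> [-7, -19, 31, -27, 17, -37, -42, -2, -9] -> [-19, -27, -37, -42, -9] -> [-42, -37, -27, -19, -9] -> -9
  [40, -44, -13, -33, -11] -> [-11, -33, -13, -44, 40] -> [-11, -33, -13, -44] -> [-44, -33, -13, -11] -> -11
  [-30, -19, -2, 22, 14, 5, 40] -> [40, 5, 14, 22, -2, -19, -30] -> [-19, -30] -> [-30, -19] -> -19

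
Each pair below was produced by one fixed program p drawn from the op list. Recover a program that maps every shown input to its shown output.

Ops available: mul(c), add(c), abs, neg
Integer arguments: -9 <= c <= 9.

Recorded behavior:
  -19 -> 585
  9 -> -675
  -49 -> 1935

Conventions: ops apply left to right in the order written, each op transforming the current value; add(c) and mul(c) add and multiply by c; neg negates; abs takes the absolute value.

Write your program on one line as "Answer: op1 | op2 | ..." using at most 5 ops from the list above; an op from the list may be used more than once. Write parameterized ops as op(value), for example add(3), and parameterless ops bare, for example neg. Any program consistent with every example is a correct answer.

neg | add(-6) | neg | mul(9) | mul(-5)

Check, running the answer program on each example:
  -19 -> 19 -> 13 -> -13 -> -117 -> 585
  9 -> -9 -> -15 -> 15 -> 135 -> -675
  -49 -> 49 -> 43 -> -43 -> -387 -> 1935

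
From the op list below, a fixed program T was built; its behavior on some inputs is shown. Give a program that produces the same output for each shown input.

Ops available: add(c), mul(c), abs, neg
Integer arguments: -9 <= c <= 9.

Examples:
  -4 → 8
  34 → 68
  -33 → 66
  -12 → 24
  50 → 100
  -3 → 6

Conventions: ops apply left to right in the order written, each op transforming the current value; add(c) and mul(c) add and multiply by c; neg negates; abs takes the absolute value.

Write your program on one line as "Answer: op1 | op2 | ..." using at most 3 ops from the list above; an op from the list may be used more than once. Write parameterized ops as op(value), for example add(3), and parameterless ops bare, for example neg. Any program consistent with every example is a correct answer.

mul(2) | abs

Check, running the answer program on each example:
  -4 -> -8 -> 8
  34 -> 68 -> 68
  -33 -> -66 -> 66
  -12 -> -24 -> 24
  50 -> 100 -> 100
  -3 -> -6 -> 6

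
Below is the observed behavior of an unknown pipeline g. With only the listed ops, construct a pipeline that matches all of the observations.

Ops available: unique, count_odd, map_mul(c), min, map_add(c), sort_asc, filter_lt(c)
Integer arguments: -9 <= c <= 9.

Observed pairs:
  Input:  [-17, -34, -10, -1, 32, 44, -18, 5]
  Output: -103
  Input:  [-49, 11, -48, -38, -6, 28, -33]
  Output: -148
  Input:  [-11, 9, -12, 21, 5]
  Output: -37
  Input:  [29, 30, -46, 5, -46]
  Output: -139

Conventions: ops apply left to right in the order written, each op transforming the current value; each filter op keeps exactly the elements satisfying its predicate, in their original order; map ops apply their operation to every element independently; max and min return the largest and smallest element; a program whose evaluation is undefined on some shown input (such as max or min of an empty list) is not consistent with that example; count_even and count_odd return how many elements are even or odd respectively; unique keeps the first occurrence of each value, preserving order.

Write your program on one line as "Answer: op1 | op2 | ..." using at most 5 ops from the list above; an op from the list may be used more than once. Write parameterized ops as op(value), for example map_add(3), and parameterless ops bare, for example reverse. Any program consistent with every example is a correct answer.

map_mul(3) | unique | filter_lt(4) | map_add(-1) | min

Check, running the answer program on each example:
  [-17, -34, -10, -1, 32, 44, -18, 5] -> [-51, -102, -30, -3, 96, 132, -54, 15] -> [-51, -102, -30, -3, 96, 132, -54, 15] -> [-51, -102, -30, -3, -54] -> [-52, -103, -31, -4, -55] -> -103
  [-49, 11, -48, -38, -6, 28, -33] -> [-147, 33, -144, -114, -18, 84, -99] -> [-147, 33, -144, -114, -18, 84, -99] -> [-147, -144, -114, -18, -99] -> [-148, -145, -115, -19, -100] -> -148
  [-11, 9, -12, 21, 5] -> [-33, 27, -36, 63, 15] -> [-33, 27, -36, 63, 15] -> [-33, -36] -> [-34, -37] -> -37
  [29, 30, -46, 5, -46] -> [87, 90, -138, 15, -138] -> [87, 90, -138, 15] -> [-138] -> [-139] -> -139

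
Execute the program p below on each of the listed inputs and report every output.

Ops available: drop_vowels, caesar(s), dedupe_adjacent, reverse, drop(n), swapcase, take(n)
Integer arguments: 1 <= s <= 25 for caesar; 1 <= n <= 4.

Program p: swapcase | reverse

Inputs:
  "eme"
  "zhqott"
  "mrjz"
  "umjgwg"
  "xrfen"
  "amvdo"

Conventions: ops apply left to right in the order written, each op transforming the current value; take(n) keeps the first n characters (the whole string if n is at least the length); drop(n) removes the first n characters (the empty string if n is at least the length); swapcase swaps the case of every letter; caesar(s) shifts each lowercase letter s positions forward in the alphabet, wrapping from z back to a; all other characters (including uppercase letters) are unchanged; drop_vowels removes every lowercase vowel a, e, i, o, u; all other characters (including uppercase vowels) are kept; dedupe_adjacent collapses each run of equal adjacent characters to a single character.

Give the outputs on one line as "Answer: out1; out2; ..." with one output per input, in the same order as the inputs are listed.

"EME"; "TTOQHZ"; "ZJRM"; "GWGJMU"; "NEFRX"; "ODVMA"

Execution, op by op:
  "eme" -> "EME" -> "EME"
  "zhqott" -> "ZHQOTT" -> "TTOQHZ"
  "mrjz" -> "MRJZ" -> "ZJRM"
  "umjgwg" -> "UMJGWG" -> "GWGJMU"
  "xrfen" -> "XRFEN" -> "NEFRX"
  "amvdo" -> "AMVDO" -> "ODVMA"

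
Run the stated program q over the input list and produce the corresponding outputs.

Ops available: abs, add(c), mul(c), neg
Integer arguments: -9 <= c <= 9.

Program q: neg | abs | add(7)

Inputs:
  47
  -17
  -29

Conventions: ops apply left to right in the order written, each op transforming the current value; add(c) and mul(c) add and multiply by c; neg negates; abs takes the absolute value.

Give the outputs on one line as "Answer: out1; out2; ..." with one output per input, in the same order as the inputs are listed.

54; 24; 36

Execution, op by op:
  47 -> -47 -> 47 -> 54
  -17 -> 17 -> 17 -> 24
  -29 -> 29 -> 29 -> 36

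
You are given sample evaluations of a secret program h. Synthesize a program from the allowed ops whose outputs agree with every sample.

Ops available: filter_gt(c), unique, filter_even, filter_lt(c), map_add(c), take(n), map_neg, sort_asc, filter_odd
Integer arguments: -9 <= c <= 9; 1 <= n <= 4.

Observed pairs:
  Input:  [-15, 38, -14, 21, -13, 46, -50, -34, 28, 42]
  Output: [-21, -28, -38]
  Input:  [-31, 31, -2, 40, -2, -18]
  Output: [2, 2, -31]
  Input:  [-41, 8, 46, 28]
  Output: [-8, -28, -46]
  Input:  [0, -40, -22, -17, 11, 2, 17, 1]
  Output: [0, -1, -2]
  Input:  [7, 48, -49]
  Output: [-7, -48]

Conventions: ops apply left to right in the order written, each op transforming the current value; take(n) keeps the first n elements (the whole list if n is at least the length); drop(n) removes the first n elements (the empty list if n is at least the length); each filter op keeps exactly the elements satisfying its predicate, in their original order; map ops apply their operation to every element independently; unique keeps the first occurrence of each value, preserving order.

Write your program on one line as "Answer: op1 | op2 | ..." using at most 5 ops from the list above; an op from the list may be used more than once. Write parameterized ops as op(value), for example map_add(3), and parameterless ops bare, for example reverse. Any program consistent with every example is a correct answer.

sort_asc | filter_gt(-3) | map_neg | take(3)

Check, running the answer program on each example:
  [-15, 38, -14, 21, -13, 46, -50, -34, 28, 42] -> [-50, -34, -15, -14, -13, 21, 28, 38, 42, 46] -> [21, 28, 38, 42, 46] -> [-21, -28, -38, -42, -46] -> [-21, -28, -38]
  [-31, 31, -2, 40, -2, -18] -> [-31, -18, -2, -2, 31, 40] -> [-2, -2, 31, 40] -> [2, 2, -31, -40] -> [2, 2, -31]
  [-41, 8, 46, 28] -> [-41, 8, 28, 46] -> [8, 28, 46] -> [-8, -28, -46] -> [-8, -28, -46]
  [0, -40, -22, -17, 11, 2, 17, 1] -> [-40, -22, -17, 0, 1, 2, 11, 17] -> [0, 1, 2, 11, 17] -> [0, -1, -2, -11, -17] -> [0, -1, -2]
  [7, 48, -49] -> [-49, 7, 48] -> [7, 48] -> [-7, -48] -> [-7, -48]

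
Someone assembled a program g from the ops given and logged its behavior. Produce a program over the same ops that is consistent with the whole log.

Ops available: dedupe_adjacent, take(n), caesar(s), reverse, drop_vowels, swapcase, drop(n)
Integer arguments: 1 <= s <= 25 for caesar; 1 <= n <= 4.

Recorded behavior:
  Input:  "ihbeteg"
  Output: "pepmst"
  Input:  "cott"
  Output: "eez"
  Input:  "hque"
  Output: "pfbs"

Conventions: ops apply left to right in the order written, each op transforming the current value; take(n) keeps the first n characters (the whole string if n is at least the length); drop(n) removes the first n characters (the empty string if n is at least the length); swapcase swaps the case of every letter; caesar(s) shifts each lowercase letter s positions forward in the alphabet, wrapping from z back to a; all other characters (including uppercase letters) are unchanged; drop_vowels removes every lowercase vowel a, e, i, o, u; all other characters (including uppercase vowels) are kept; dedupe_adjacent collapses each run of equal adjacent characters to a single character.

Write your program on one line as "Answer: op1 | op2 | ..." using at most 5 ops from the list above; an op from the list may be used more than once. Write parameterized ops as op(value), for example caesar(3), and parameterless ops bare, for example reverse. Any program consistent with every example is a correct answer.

caesar(2) | drop_vowels | caesar(5) | reverse | caesar(4)

Check, running the answer program on each example:
  "ihbeteg" -> "kjdgvgi" -> "kjdgvg" -> "poilal" -> "laliop" -> "pepmst"
  "cott" -> "eqvv" -> "qvv" -> "vaa" -> "aav" -> "eez"
  "hque" -> "jswg" -> "jswg" -> "oxbl" -> "lbxo" -> "pfbs"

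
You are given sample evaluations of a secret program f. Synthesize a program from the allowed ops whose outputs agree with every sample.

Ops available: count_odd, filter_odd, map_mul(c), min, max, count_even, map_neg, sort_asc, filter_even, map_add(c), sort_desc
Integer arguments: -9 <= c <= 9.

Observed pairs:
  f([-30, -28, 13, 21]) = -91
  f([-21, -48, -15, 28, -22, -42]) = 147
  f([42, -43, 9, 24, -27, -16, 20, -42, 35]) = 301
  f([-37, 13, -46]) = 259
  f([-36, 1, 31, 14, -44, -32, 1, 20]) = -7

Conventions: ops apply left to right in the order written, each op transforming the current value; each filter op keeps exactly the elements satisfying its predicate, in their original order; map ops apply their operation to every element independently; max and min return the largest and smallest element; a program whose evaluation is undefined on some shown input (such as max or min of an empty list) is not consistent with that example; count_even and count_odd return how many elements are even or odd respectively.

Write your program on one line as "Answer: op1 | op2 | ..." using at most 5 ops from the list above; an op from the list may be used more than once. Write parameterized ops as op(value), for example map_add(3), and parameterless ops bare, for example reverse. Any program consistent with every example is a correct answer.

map_mul(-7) | sort_desc | filter_odd | max

Check, running the answer program on each example:
  [-30, -28, 13, 21] -> [210, 196, -91, -147] -> [210, 196, -91, -147] -> [-91, -147] -> -91
  [-21, -48, -15, 28, -22, -42] -> [147, 336, 105, -196, 154, 294] -> [336, 294, 154, 147, 105, -196] -> [147, 105] -> 147
  [42, -43, 9, 24, -27, -16, 20, -42, 35] -> [-294, 301, -63, -168, 189, 112, -140, 294, -245] -> [301, 294, 189, 112, -63, -140, -168, -245, -294] -> [301, 189, -63, -245] -> 301
  [-37, 13, -46] -> [259, -91, 322] -> [322, 259, -91] -> [259, -91] -> 259
  [-36, 1, 31, 14, -44, -32, 1, 20] -> [252, -7, -217, -98, 308, 224, -7, -140] -> [308, 252, 224, -7, -7, -98, -140, -217] -> [-7, -7, -217] -> -7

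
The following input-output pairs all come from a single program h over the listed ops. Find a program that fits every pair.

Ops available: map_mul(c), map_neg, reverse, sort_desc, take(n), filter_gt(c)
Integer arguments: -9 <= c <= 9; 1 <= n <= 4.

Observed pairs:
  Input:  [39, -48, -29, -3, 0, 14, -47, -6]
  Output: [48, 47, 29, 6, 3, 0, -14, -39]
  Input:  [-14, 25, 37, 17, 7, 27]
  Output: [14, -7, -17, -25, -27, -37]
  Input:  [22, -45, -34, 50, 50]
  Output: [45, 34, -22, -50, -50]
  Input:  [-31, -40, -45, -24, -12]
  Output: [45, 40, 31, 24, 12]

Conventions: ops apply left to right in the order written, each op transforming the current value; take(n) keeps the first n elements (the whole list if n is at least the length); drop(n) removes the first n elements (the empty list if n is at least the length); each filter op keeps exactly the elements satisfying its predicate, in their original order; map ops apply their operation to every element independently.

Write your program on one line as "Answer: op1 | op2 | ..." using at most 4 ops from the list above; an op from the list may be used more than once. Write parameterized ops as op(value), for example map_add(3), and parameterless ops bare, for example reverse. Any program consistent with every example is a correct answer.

sort_desc | map_neg | sort_desc

Check, running the answer program on each example:
  [39, -48, -29, -3, 0, 14, -47, -6] -> [39, 14, 0, -3, -6, -29, -47, -48] -> [-39, -14, 0, 3, 6, 29, 47, 48] -> [48, 47, 29, 6, 3, 0, -14, -39]
  [-14, 25, 37, 17, 7, 27] -> [37, 27, 25, 17, 7, -14] -> [-37, -27, -25, -17, -7, 14] -> [14, -7, -17, -25, -27, -37]
  [22, -45, -34, 50, 50] -> [50, 50, 22, -34, -45] -> [-50, -50, -22, 34, 45] -> [45, 34, -22, -50, -50]
  [-31, -40, -45, -24, -12] -> [-12, -24, -31, -40, -45] -> [12, 24, 31, 40, 45] -> [45, 40, 31, 24, 12]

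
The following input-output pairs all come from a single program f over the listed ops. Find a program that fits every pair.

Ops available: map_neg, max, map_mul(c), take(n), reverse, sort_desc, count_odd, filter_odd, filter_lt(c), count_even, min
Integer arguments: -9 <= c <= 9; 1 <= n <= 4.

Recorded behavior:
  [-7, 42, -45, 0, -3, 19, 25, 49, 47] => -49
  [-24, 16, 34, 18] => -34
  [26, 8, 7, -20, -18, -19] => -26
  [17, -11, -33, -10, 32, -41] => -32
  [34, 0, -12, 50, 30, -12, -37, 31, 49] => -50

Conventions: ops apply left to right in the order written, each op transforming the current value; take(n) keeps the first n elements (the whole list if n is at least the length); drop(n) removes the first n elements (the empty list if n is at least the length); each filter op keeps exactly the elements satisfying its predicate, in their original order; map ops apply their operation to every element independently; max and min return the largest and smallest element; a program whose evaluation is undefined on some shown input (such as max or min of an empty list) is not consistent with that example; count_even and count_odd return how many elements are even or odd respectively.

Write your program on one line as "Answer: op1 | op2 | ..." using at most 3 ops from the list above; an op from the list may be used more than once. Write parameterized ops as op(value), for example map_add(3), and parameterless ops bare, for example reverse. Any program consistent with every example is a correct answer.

map_neg | min

Check, running the answer program on each example:
  [-7, 42, -45, 0, -3, 19, 25, 49, 47] -> [7, -42, 45, 0, 3, -19, -25, -49, -47] -> -49
  [-24, 16, 34, 18] -> [24, -16, -34, -18] -> -34
  [26, 8, 7, -20, -18, -19] -> [-26, -8, -7, 20, 18, 19] -> -26
  [17, -11, -33, -10, 32, -41] -> [-17, 11, 33, 10, -32, 41] -> -32
  [34, 0, -12, 50, 30, -12, -37, 31, 49] -> [-34, 0, 12, -50, -30, 12, 37, -31, -49] -> -50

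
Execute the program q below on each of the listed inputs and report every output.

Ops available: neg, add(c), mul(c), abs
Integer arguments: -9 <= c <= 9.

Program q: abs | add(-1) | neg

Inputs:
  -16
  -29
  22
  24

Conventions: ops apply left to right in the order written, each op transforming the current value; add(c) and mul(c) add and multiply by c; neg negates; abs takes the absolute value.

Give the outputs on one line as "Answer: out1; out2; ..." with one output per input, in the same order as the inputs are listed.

-15; -28; -21; -23

Execution, op by op:
  -16 -> 16 -> 15 -> -15
  -29 -> 29 -> 28 -> -28
  22 -> 22 -> 21 -> -21
  24 -> 24 -> 23 -> -23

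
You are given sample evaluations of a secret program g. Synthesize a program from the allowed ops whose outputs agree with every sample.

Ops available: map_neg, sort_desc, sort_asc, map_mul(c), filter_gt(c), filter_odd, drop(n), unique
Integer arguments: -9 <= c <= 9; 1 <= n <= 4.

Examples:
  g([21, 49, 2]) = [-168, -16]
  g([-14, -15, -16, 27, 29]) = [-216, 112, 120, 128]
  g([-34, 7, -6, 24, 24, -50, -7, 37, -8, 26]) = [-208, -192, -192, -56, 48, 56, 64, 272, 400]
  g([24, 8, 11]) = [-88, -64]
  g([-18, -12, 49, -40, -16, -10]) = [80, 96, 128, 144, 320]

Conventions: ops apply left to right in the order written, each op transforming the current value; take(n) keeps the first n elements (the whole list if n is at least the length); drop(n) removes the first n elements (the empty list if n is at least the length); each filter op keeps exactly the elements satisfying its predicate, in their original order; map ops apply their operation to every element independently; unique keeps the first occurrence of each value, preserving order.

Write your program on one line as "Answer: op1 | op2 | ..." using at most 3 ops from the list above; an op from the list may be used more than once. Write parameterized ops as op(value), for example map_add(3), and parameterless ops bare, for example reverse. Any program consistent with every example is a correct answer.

sort_desc | drop(1) | map_mul(-8)

Check, running the answer program on each example:
  [21, 49, 2] -> [49, 21, 2] -> [21, 2] -> [-168, -16]
  [-14, -15, -16, 27, 29] -> [29, 27, -14, -15, -16] -> [27, -14, -15, -16] -> [-216, 112, 120, 128]
  [-34, 7, -6, 24, 24, -50, -7, 37, -8, 26] -> [37, 26, 24, 24, 7, -6, -7, -8, -34, -50] -> [26, 24, 24, 7, -6, -7, -8, -34, -50] -> [-208, -192, -192, -56, 48, 56, 64, 272, 400]
  [24, 8, 11] -> [24, 11, 8] -> [11, 8] -> [-88, -64]
  [-18, -12, 49, -40, -16, -10] -> [49, -10, -12, -16, -18, -40] -> [-10, -12, -16, -18, -40] -> [80, 96, 128, 144, 320]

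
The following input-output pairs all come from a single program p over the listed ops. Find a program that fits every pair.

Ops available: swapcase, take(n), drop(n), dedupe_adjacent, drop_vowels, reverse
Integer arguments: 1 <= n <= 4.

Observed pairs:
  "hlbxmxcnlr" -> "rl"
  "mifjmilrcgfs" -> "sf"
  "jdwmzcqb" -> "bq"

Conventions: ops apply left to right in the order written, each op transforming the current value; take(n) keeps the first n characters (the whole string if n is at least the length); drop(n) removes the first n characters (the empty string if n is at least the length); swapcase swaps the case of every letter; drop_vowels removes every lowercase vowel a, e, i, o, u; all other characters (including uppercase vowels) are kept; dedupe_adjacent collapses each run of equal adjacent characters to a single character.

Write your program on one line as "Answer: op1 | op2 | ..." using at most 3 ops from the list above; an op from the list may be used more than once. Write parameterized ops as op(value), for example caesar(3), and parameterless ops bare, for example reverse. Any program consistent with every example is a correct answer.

reverse | take(2)

Check, running the answer program on each example:
  "hlbxmxcnlr" -> "rlncxmxblh" -> "rl"
  "mifjmilrcgfs" -> "sfgcrlimjfim" -> "sf"
  "jdwmzcqb" -> "bqczmwdj" -> "bq"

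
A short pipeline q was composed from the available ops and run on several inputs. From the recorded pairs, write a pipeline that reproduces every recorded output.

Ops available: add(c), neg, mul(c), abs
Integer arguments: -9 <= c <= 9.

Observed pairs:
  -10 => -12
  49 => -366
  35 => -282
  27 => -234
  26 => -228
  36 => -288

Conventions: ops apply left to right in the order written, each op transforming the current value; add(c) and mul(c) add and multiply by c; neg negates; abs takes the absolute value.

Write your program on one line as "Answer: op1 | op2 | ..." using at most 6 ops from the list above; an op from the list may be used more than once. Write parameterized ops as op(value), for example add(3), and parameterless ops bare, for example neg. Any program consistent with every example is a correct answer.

neg | add(-5) | add(-9) | add(2) | mul(-6) | neg

Check, running the answer program on each example:
  -10 -> 10 -> 5 -> -4 -> -2 -> 12 -> -12
  49 -> -49 -> -54 -> -63 -> -61 -> 366 -> -366
  35 -> -35 -> -40 -> -49 -> -47 -> 282 -> -282
  27 -> -27 -> -32 -> -41 -> -39 -> 234 -> -234
  26 -> -26 -> -31 -> -40 -> -38 -> 228 -> -228
  36 -> -36 -> -41 -> -50 -> -48 -> 288 -> -288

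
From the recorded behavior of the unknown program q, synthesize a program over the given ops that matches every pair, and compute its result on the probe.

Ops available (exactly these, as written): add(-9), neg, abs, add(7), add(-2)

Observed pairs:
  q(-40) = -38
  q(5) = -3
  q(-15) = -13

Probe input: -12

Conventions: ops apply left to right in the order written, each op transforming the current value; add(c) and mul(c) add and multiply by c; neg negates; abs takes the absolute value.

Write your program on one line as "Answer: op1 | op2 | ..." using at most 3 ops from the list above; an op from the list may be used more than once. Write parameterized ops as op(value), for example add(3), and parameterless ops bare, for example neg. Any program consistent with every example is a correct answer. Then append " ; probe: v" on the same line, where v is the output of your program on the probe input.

abs | add(-2) | neg ; probe: -10

Check, running the answer program on each example:
  -40 -> 40 -> 38 -> -38
  5 -> 5 -> 3 -> -3
  -15 -> 15 -> 13 -> -13
  probe: -12 -> 12 -> 10 -> -10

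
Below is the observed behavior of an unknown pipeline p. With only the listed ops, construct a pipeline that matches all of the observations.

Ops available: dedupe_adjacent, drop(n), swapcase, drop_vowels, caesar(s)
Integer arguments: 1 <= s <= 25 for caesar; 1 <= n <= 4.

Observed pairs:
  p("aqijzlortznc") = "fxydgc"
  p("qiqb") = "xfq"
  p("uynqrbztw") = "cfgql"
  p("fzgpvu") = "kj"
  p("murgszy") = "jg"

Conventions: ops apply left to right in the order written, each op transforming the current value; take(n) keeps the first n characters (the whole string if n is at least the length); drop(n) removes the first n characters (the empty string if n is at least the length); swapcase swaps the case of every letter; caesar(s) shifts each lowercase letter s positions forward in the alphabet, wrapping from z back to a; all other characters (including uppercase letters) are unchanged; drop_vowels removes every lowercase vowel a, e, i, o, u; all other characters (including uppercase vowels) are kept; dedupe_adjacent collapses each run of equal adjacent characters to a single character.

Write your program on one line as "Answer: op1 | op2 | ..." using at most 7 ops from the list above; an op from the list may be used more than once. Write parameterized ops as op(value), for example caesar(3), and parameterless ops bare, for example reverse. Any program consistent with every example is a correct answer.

caesar(13) | drop(1) | caesar(15) | drop_vowels | caesar(13) | drop_vowels

Check, running the answer program on each example:
  "aqijzlortznc" -> "ndvwmybegmap" -> "dvwmybegmap" -> "sklbnqtvbpe" -> "sklbnqtvbp" -> "fxyoadgioc" -> "fxydgc"
  "qiqb" -> "dvdo" -> "vdo" -> "ksd" -> "ksd" -> "xfq" -> "xfq"
  "uynqrbztw" -> "hladeomgj" -> "ladeomgj" -> "apstdbvy" -> "pstdbvy" -> "cfgqoil" -> "cfgql"
  "fzgpvu" -> "smtcih" -> "mtcih" -> "birxw" -> "brxw" -> "oekj" -> "kj"
  "murgszy" -> "zhetfml" -> "hetfml" -> "wtiuba" -> "wtb" -> "jgo" -> "jg"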